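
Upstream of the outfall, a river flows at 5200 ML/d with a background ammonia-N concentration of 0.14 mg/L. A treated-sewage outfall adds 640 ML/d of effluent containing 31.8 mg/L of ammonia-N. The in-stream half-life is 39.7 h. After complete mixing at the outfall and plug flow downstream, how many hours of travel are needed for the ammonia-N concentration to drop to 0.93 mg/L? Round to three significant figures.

After mixing, C = (5200·0.1400 + 640.0·31.80) / 5840 = 21080/5840 = 3.610 mg/L.
Half-life 39.7 h → k = ln 2 / 39.7 = 0.01746 h⁻¹ = 0.4190 d⁻¹.
3.610·exp(−k·t) = 0.93 → t = ln(3.610/0.93)/k = 279600 s = 77.67 h.

77.7 h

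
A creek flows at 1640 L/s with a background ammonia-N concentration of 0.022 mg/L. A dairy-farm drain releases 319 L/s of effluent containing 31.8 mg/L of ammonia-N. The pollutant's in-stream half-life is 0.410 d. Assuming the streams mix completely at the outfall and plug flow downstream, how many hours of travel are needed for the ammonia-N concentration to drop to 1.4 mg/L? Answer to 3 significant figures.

18.6 h

After mixing, C = (1640·0.02200 + 319.0·31.80) / 1959 = 10180/1959 = 5.197 mg/L.
Half-life 0.410 d → k = ln 2 / 0.410 = 1.691 d⁻¹.
5.197·exp(−k·t) = 1.4 → t = ln(5.197/1.4)/k = 67030 s = 18.62 h.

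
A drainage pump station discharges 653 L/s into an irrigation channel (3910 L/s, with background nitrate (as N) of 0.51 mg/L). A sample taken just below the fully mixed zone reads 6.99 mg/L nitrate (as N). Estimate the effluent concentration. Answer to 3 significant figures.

45.8 mg/L

Mass balance: 3910·0.5100 + 653.0·Cₑ = 4563·6.990
→ Cₑ = (4563·6.990 − 3910·0.5100) / 653.0 = 45.79 mg/L.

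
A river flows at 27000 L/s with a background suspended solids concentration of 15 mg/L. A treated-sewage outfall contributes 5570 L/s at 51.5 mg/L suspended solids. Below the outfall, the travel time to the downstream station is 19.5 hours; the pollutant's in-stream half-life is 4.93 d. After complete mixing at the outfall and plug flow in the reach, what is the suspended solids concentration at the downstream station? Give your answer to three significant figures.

Mass balance: C = (27000·15.00 + 5570·51.50) / 32570 = 691900/32570 = 21.24 mg/L.
Half-life 4.93 d → k = ln 2 / 4.93 = 0.1406 d⁻¹.
After decay, C = 21.24 × e^(−kt) = 21.24 × 0.8920 = 18.95 mg/L.

18.9 mg/L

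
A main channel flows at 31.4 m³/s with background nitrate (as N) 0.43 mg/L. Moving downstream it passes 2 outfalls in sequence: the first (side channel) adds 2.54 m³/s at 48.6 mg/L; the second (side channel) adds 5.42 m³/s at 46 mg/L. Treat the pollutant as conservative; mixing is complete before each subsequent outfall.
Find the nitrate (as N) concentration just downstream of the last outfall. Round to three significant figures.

After outfall 1: Q = 31.40 + 2.540 = 33.94 m³/s; C = (31.40·0.4300 + 2.540·48.60)/33.94 = 4.035 mg/L.
After outfall 2: Q = 33.94 + 5.420 = 39.36 m³/s; C = (33.94·4.035 + 5.420·46.00)/39.36 = 9.814 mg/L.

9.81 mg/L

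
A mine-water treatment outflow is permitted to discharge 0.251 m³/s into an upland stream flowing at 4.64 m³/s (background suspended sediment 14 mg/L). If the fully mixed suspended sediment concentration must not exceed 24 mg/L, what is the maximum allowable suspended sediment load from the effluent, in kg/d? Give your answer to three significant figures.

Mass balance at the limit: 4.640·14.00 + 0.2510·Cₑ = 4.891·24 → Cₑ = 208.9 mg/L.
Load = 0.2510 m³/s × 208.9 g/m³ × 86 400 s/d = 4529 kg/d.

4530 kg/d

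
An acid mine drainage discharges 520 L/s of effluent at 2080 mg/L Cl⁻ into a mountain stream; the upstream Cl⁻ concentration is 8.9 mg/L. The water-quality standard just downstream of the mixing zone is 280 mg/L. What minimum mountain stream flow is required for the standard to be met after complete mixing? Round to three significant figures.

Set C_mix = 280: (Q·8.900 + 520.0·2080) / (Q + 520.0) = 280
→ Q = 520.0·(2080 − 280)/(280 − 8.900) = 3453 L/s.

3450 L/s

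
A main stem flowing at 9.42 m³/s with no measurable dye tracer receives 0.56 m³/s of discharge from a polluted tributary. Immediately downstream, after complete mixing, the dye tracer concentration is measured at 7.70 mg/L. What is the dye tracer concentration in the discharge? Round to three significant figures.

137 mg/L

Mass balance: 9.420·0 + 0.5600·Cₑ = 9.980·7.700
→ Cₑ = (9.980·7.700 − 9.420·0) / 0.5600 = 137.2 mg/L.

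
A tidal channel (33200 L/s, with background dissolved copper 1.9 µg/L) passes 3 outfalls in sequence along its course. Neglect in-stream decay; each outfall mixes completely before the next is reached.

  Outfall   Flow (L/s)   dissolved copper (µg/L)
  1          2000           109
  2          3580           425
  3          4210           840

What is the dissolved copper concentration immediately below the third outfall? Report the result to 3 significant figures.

After outfall 1: Q = 33200 + 2000 = 35200 L/s; C = (33200·1.900 + 2000·109.0)/35200 = 7.985 µg/L.
After outfall 2: Q = 35200 + 3580 = 38780 L/s; C = (35200·7.985 + 3580·425.0)/38780 = 46.48 µg/L.
After outfall 3: Q = 38780 + 4210 = 42990 L/s; C = (38780·46.48 + 4210·840.0)/42990 = 124.2 µg/L.

124 µg/L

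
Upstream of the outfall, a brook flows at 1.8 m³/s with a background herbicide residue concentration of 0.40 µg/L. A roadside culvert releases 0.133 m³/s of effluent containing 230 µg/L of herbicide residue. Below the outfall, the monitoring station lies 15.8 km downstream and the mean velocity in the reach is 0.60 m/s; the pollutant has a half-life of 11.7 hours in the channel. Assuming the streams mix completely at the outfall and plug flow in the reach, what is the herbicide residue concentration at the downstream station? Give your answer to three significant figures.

10.5 µg/L

Mass balance: C = (1.800·0.4000 + 0.1330·230.0) / 1.933 = 31.31/1.933 = 16.20 µg/L.
Travel time t = 15.8·1000 / 0.60 = 26330 s = 7.315 h.
Half-life 11.7 h → k = ln 2 / 11.7 = 0.05924 h⁻¹ = 1.422 d⁻¹.
Applying C = C₀e^(−kt): 16.20 × 0.6483 = 10.50 µg/L.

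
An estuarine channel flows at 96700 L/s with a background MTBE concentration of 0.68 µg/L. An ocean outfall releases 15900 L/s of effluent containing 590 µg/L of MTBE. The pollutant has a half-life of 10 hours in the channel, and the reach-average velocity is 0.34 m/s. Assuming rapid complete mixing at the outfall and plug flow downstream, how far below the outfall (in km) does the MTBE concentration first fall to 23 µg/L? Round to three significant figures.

22.9 km

After mixing, C = (96700·0.6800 + 15900·590.0) / 112600 = 9447000/112600 = 83.90 µg/L.
Half-life 10 h → k = ln 2 / 10 = 0.06931 h⁻¹ = 1.664 d⁻¹.
Set 83.90·exp(−k·t) = 23 → t = ln(83.90/23)/k = 67210 s = 18.67 h.
Distance = v·t = 0.34·67210 = 22850 m = 22.85 km.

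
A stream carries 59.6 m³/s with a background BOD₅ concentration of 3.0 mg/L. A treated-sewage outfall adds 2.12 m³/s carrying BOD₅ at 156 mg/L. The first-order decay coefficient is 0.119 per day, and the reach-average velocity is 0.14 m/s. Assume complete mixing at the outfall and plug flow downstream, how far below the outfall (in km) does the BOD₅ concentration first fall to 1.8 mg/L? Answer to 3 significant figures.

155 km

Mass balance: C = (59.60·3.000 + 2.120·156.0) / 61.72 = 509.5/61.72 = 8.255 mg/L.
Set 8.255·exp(−k·t) = 1.8 → t = ln(8.255/1.8)/k = 1106000 s = 307.2 h.
Distance = v·t = 0.14·1106000 = 154800 m = 154.8 km.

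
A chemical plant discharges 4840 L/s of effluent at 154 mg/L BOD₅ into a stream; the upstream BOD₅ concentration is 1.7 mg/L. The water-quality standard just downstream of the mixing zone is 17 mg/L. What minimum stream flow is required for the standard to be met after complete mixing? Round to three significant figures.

43300 L/s

Set C_mix = 17: (Q·1.700 + 4840·154.0) / (Q + 4840) = 17
→ Q = 4840·(154.0 − 17)/(17 − 1.700) = 43340 L/s.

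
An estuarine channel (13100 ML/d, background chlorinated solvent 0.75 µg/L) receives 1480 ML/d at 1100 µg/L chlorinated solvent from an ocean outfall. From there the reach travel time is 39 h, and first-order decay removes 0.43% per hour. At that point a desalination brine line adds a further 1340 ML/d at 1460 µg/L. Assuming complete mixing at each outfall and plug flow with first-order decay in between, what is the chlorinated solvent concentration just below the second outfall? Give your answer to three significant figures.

210 µg/L

After mixing, C = (13100·0.7500 + 1480·1100) / 14580 = 1638000/14580 = 112.3 µg/L; combined flow 14580 ML/d.
0.43%/h lost → k = −ln(1 − 0.0043) = 0.004309 h⁻¹.
First-order decay: C = 112.3·exp(−k·t) = 112.3·0.8453 = 94.96 µg/L.
Second outfall: C = (14580·94.96 + 1340·1460)/15920 = 209.9 µg/L.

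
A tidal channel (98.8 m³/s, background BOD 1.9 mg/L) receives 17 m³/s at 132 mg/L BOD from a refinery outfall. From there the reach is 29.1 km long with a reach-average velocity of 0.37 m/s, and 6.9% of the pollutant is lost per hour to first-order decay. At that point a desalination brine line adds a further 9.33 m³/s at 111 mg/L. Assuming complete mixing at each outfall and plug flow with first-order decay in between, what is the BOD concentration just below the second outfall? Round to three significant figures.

Mixed concentration C = ΣQC/ΣQ = (98.80·1.900 + 17.00·132.0) / 115.8 = 2432/115.8 = 21.00 mg/L; combined flow 115.8 m³/s.
Travel time t = 29.1·1000 / 0.37 = 78650 s = 21.85 h.
6.9%/h lost → k = −ln(1 − 0.069) = 0.07150 h⁻¹.
Decay over the reach: 21.00·exp(−kt) = 21.00·0.2097 = 4.404 mg/L.
At the second outfall, C = (115.8·4.404 + 9.330·111.0) / (115.8 + 9.330) = 12.35 mg/L.

12.4 mg/L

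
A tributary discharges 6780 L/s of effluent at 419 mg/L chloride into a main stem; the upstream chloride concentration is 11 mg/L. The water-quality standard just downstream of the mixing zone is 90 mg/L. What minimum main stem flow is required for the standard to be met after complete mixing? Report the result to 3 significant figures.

28200 L/s

Set C_mix = 90: (Q·11.00 + 6780·419.0) / (Q + 6780) = 90
→ Q = 6780·(419.0 − 90)/(90 − 11.00) = 28240 L/s.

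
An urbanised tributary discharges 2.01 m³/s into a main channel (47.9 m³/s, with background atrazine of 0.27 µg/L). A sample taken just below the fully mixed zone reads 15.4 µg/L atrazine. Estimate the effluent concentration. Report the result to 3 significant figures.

Mass balance: 47.90·0.2700 + 2.010·Cₑ = 49.91·15.40
→ Cₑ = (49.91·15.40 − 47.90·0.2700) / 2.010 = 376.0 µg/L.

376 µg/L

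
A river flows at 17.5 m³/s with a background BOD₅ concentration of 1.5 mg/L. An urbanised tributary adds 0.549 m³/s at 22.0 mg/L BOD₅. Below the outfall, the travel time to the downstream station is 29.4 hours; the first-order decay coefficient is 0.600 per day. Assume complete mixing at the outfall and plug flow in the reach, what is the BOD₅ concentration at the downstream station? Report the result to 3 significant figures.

1.02 mg/L

Conservation of mass: C = (17.50·1.500 + 0.5490·22.00) / 18.05 = 38.33/18.05 = 2.124 mg/L.
First-order decay: C = 2.124·exp(−k·t) = 2.124·0.4795 = 1.018 mg/L.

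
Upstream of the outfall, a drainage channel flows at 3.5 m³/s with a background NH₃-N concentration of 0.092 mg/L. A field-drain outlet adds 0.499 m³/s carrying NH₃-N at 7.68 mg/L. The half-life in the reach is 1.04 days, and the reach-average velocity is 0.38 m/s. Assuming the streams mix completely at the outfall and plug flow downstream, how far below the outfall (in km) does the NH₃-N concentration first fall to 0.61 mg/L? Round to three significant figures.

26.2 km

After mixing, C = (3.500·0.09200 + 0.4990·7.680) / 3.999 = 4.154/3.999 = 1.039 mg/L.
Half-life 1.04 d → k = ln 2 / 1.04 = 0.6665 d⁻¹.
Set 1.039·exp(−k·t) = 0.61 → t = ln(1.039/0.61)/k = 69020 s = 19.17 h.
Distance = v·t = 0.38·69020 = 26230 m = 26.23 km.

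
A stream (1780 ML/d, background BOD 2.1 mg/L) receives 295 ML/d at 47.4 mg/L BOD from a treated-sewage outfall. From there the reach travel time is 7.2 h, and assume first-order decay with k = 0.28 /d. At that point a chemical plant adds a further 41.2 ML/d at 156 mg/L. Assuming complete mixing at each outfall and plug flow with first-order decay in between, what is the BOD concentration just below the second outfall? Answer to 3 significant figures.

Flow-weighted average: C = (1780·2.100 + 295.0·47.40) / 2075 = 17720/2075 = 8.540 mg/L; combined flow 2075 ML/d.
Decay over the reach: 8.540·exp(−kt) = 8.540·0.9194 = 7.852 mg/L.
At the second outfall, C = (2075·7.852 + 41.20·156.0) / (2075 + 41.20) = 10.74 mg/L.

10.7 mg/L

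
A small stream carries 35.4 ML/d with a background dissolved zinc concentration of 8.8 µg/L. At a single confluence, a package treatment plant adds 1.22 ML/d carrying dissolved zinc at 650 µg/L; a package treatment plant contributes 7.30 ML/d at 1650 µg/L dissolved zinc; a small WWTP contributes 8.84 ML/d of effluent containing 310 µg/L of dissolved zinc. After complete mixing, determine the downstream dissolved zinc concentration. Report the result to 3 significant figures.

301 µg/L

Conservation of mass: C = (35.40·8.800 + 1.220·650.0 + 7.300·1650 + 8.840·310.0) / 52.76 = 15890/52.76 = 301.2 µg/L.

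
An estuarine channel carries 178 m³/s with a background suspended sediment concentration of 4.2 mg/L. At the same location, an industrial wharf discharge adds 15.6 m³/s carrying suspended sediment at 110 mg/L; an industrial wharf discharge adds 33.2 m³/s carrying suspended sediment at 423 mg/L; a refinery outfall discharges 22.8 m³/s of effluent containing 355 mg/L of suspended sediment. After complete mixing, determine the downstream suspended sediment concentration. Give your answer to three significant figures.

Mass balance: C = (178.0·4.200 + 15.60·110.0 + 33.20·423.0 + 22.80·355.0) / 249.6 = 24600/249.6 = 98.56 mg/L.

98.6 mg/L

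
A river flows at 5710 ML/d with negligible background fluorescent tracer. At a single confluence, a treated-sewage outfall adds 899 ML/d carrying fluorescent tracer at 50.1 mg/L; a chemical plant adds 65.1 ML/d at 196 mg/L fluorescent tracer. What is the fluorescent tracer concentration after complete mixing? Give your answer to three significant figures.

After mixing, C = (5710·0 + 899.0·50.10 + 65.10·196.0) / 6674 = 57800/6674 = 8.660 mg/L.

8.66 mg/L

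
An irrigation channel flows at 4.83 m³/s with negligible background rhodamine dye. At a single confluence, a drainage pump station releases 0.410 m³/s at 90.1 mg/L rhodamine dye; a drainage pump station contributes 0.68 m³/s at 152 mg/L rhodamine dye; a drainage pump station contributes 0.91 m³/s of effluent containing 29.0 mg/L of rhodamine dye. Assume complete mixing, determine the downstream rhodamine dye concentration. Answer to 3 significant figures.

Mass balance: C = (4.830·0 + 0.4100·90.10 + 0.6800·152.0 + 0.9100·29.00) / 6.830 = 166.7/6.830 = 24.41 mg/L.

24.4 mg/L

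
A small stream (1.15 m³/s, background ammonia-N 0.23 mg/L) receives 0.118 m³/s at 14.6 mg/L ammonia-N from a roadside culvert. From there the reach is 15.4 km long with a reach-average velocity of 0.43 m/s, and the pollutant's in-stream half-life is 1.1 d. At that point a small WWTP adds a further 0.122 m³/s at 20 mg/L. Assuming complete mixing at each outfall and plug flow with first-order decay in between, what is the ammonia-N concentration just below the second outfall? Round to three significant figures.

Flow-weighted average: C = (1.150·0.2300 + 0.1180·14.60) / 1.268 = 1.987/1.268 = 1.567 mg/L; combined flow 1.268 m³/s.
Travel time t = 15.4·1000 / 0.43 = 35810 s = 9.948 h.
Half-life 1.1 d → k = ln 2 / 1.1 = 0.6301 d⁻¹.
First-order decay: C = 1.567·exp(−k·t) = 1.567·0.7701 = 1.207 mg/L.
At the second outfall, C = (1.268·1.207 + 0.1220·20.00) / (1.268 + 0.1220) = 2.856 mg/L.

2.86 mg/L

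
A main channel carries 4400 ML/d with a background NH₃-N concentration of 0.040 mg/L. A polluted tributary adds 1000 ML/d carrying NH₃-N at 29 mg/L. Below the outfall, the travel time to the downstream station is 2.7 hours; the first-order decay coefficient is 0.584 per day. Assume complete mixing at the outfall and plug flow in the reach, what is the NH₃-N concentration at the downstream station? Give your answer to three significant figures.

Mass balance: C = (4400·0.04000 + 1000·29.00) / 5400 = 29180/5400 = 5.403 mg/L.
After decay, C = 5.403 × e^(−kt) = 5.403 × 0.9364 = 5.059 mg/L.

5.06 mg/L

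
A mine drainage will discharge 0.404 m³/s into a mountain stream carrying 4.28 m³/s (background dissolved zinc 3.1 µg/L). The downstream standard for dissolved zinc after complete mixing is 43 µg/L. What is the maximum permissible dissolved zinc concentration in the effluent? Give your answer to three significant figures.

At the limit, (Qr·Cr + Qe·Cₑ)/(Qr + Qe) = 43:
Cₑ = (4.684·43 − 4.280·3.100) / 0.4040 = 465.7 µg/L.

466 µg/L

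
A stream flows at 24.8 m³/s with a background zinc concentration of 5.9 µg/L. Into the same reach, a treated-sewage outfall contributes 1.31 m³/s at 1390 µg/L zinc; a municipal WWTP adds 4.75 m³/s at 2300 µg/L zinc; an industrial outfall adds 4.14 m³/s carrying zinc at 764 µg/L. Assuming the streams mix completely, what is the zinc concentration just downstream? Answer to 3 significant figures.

After mixing, C = (24.80·5.900 + 1.310·1390 + 4.750·2300 + 4.140·764.0) / 35.00 = 16060/35.00 = 458.7 µg/L.

459 µg/L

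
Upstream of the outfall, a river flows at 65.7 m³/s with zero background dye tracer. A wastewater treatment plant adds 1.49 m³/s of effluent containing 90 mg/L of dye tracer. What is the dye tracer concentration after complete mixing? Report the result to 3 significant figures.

After mixing, C = (65.70·0 + 1.490·90.00) / 67.19 = 134.1/67.19 = 1.996 mg/L.

2.00 mg/L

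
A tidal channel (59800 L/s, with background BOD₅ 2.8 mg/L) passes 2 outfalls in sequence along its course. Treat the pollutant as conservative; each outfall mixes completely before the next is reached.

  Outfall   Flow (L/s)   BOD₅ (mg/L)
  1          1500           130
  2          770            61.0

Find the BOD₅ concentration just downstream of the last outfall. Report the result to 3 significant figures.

6.60 mg/L

Below outfall 1: Q → 61300 L/s, C = (59800·2.800 + 1500·130.0)/61300 = 5.913 mg/L.
Below outfall 2: Q → 62070 L/s, C = (61300·5.913 + 770.0·61.00)/62070 = 6.596 mg/L.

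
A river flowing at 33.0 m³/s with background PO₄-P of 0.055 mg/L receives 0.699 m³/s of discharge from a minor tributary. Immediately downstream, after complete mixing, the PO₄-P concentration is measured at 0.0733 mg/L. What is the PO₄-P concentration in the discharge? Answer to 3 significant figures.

0.937 mg/L

Mass balance: 33.00·0.05500 + 0.6990·Cₑ = 33.70·0.07330
→ Cₑ = (33.70·0.07330 − 33.00·0.05500) / 0.6990 = 0.9372 mg/L.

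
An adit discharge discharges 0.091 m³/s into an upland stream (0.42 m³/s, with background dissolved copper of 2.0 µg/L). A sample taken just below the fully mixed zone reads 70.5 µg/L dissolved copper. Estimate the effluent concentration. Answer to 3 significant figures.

387 µg/L

Mass balance: 0.4200·2.000 + 0.09100·Cₑ = 0.5110·70.50
→ Cₑ = (0.5110·70.50 − 0.4200·2.000) / 0.09100 = 386.7 µg/L.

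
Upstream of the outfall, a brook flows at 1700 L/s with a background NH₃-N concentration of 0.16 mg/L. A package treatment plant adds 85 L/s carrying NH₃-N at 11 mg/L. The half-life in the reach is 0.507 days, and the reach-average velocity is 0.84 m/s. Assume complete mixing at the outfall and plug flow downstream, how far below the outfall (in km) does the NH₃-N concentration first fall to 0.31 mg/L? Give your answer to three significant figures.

Flow-weighted average: C = (1700·0.1600 + 85.00·11.00) / 1785 = 1207/1785 = 0.6762 mg/L.
Half-life 0.507 d → k = ln 2 / 0.507 = 1.367 d⁻¹.
Set 0.6762·exp(−k·t) = 0.31 → t = ln(0.6762/0.31)/k = 49290 s = 13.69 h.
Distance = v·t = 0.84·49290 = 41400 m = 41.40 km.

41.4 km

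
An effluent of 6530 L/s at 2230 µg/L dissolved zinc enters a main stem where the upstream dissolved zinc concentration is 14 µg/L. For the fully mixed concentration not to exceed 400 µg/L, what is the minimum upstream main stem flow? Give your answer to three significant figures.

Set C_mix = 400: (Q·14.00 + 6530·2230) / (Q + 6530) = 400
→ Q = 6530·(2230 − 400)/(400 − 14.00) = 30960 L/s.

31000 L/s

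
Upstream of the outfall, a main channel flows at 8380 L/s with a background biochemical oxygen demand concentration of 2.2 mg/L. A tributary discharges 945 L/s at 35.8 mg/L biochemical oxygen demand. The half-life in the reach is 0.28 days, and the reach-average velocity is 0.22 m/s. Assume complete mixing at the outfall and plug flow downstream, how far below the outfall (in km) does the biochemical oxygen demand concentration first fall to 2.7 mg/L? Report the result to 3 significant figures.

5.61 km

Flow-weighted average: C = (8380·2.200 + 945.0·35.80) / 9325 = 52270/9325 = 5.605 mg/L.
Half-life 0.28 d → k = ln 2 / 0.28 = 2.476 d⁻¹.
Set 5.605·exp(−k·t) = 2.7 → t = ln(5.605/2.7)/k = 25490 s = 7.081 h.
Distance = v·t = 0.22·25490 = 5608 m = 5.608 km.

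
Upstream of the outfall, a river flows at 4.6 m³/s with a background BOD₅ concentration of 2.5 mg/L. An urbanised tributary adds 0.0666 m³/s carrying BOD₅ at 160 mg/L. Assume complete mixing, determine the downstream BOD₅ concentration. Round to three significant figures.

4.75 mg/L

Flow-weighted average: C = (4.600·2.500 + 0.06660·160.0) / 4.667 = 22.16/4.667 = 4.748 mg/L.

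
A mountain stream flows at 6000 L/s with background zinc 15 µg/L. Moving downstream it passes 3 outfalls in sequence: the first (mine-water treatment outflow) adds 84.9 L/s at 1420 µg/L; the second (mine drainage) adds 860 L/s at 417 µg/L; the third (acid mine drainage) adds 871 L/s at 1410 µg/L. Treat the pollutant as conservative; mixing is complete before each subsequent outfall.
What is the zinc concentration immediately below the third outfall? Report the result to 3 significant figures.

230 µg/L

Outfall 1: combined Q = 6085 L/s; C = (6000·15.00 + 84.90·1420)/6085 = 34.60 µg/L.
Outfall 2: combined Q = 6945 L/s; C = (6085·34.60 + 860.0·417.0)/6945 = 81.96 µg/L.
Outfall 3: combined Q = 7816 L/s; C = (6945·81.96 + 871.0·1410)/7816 = 230.0 µg/L.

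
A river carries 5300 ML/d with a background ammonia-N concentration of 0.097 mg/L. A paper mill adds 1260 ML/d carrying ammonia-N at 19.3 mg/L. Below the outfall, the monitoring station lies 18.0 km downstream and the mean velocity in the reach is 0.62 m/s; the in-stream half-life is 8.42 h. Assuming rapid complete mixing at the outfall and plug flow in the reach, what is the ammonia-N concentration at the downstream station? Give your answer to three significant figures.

1.95 mg/L

Mixed concentration C = ΣQC/ΣQ = (5300·0.09700 + 1260·19.30) / 6560 = 24830/6560 = 3.785 mg/L.
Travel time t = 18.0·1000 / 0.62 = 29030 s = 8.065 h.
Half-life 8.42 h → k = ln 2 / 8.42 = 0.08232 h⁻¹ = 1.976 d⁻¹.
First-order decay: C = 3.785·exp(−k·t) = 3.785·0.5148 = 1.949 mg/L.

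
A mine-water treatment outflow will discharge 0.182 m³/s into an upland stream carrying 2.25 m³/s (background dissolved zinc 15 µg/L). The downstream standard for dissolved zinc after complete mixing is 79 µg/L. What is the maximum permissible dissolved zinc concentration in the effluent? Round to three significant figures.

At the limit, (Qr·Cr + Qe·Cₑ)/(Qr + Qe) = 79:
Cₑ = (2.432·79 − 2.250·15.00) / 0.1820 = 870.2 µg/L.

870 µg/L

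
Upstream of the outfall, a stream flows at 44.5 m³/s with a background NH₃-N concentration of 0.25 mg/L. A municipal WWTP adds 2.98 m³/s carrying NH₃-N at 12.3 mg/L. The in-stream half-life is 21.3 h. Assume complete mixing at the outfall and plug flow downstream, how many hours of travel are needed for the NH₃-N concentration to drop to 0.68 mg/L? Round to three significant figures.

12.0 h

Mixed concentration C = ΣQC/ΣQ = (44.50·0.2500 + 2.980·12.30) / 47.48 = 47.78/47.48 = 1.006 mg/L.
Half-life 21.3 h → k = ln 2 / 21.3 = 0.03254 h⁻¹ = 0.7810 d⁻¹.
1.006·exp(−k·t) = 0.68 → t = ln(1.006/0.68)/k = 43360 s = 12.04 h.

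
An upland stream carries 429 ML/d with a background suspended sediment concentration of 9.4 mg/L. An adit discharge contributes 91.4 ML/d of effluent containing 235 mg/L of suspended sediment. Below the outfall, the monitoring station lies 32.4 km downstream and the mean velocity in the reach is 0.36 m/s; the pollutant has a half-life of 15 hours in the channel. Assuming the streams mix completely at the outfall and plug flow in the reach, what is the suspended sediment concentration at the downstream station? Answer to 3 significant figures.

15.4 mg/L

Mass balance: C = (429.0·9.400 + 91.40·235.0) / 520.4 = 25510/520.4 = 49.02 mg/L.
Travel time t = 32.4·1000 / 0.36 = 90000 s = 25.00 h.
Half-life 15 h → k = ln 2 / 15 = 0.04621 h⁻¹ = 1.109 d⁻¹.
After decay, C = 49.02 × e^(−kt) = 49.02 × 0.3150 = 15.44 mg/L.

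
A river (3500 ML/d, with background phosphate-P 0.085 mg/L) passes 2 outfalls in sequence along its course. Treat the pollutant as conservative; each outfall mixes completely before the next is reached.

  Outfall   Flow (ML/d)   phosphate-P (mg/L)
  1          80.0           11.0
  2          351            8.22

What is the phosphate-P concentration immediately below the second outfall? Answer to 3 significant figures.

1.03 mg/L

Outfall 1: combined Q = 3580 ML/d; C = (3500·0.08500 + 80.00·11.00)/3580 = 0.3289 mg/L.
Outfall 2: combined Q = 3931 ML/d; C = (3580·0.3289 + 351.0·8.220)/3931 = 1.034 mg/L.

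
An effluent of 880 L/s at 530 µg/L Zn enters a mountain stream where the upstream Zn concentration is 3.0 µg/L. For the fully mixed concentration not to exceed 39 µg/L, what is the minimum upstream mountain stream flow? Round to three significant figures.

Set C_mix = 39: (Q·3.000 + 880.0·530.0) / (Q + 880.0) = 39
→ Q = 880.0·(530.0 − 39)/(39 − 3.000) = 12000 L/s.

12000 L/s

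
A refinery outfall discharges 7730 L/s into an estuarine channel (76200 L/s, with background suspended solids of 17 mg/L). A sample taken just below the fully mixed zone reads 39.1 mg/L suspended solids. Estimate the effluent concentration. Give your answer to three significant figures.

257 mg/L

Mass balance: 76200·17.00 + 7730·Cₑ = 83930·39.10
→ Cₑ = (83930·39.10 − 76200·17.00) / 7730 = 257.0 mg/L.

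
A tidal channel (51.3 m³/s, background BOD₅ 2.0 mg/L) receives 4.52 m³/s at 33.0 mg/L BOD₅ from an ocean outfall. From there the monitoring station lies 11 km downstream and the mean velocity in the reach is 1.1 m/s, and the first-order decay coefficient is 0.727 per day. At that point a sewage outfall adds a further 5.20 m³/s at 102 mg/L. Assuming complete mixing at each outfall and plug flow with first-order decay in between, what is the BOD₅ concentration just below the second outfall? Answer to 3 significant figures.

12.5 mg/L

Flow-weighted average: C = (51.30·2.000 + 4.520·33.00) / 55.82 = 251.8/55.82 = 4.510 mg/L; combined flow 55.82 m³/s.
Travel time t = 11·1000 / 1.1 = 10000 s = 2.778 h.
Applying C = C₀e^(−kt): 4.510 × 0.9193 = 4.146 mg/L.
Second outfall: C = (55.82·4.146 + 5.200·102.0)/61.02 = 12.49 mg/L.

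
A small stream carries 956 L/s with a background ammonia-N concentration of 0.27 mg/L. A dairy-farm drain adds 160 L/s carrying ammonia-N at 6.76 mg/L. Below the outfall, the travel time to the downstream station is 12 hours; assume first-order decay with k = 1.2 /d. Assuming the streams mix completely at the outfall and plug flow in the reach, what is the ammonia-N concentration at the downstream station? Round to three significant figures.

Mixed concentration C = ΣQC/ΣQ = (956.0·0.2700 + 160.0·6.760) / 1116 = 1340/1116 = 1.200 mg/L.
First-order decay: C = 1.200·exp(−k·t) = 1.200·0.5488 = 0.6588 mg/L.

0.659 mg/L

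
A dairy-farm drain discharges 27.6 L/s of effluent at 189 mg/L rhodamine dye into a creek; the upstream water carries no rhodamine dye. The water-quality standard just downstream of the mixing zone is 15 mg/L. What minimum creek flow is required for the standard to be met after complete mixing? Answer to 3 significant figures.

Set C_mix = 15: (Q·0 + 27.60·189.0) / (Q + 27.60) = 15
→ Q = 27.60·(189.0 − 15)/(15 − 0) = 320.2 L/s.

320 L/s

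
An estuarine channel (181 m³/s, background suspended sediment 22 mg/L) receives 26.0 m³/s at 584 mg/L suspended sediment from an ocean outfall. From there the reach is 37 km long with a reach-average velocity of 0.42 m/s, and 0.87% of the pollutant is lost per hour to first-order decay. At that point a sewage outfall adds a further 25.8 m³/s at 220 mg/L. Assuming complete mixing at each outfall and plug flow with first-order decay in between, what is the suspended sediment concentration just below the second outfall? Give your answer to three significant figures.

90.9 mg/L

Conservation of mass: C = (181.0·22.00 + 26.00·584.0) / 207.0 = 19170/207.0 = 92.59 mg/L; combined flow 207.0 m³/s.
Travel time t = 37·1000 / 0.42 = 88100 s = 24.47 h.
0.87%/h lost → k = −ln(1 − 0.0087) = 0.008738 h⁻¹.
Applying C = C₀e^(−kt): 92.59 × 0.8075 = 74.76 mg/L.
Second outfall: C = (207.0·74.76 + 25.80·220.0)/232.8 = 90.86 mg/L.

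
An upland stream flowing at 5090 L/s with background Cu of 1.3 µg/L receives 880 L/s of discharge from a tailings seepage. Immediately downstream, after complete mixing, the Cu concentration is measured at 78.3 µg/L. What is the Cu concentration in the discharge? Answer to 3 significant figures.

524 µg/L

Mass balance: 5090·1.300 + 880.0·Cₑ = 5970·78.30
→ Cₑ = (5970·78.30 − 5090·1.300) / 880.0 = 523.7 µg/L.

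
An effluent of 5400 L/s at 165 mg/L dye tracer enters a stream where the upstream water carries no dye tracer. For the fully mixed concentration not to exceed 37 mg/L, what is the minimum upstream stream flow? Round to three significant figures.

18700 L/s

Set C_mix = 37: (Q·0 + 5400·165.0) / (Q + 5400) = 37
→ Q = 5400·(165.0 − 37)/(37 − 0) = 18680 L/s.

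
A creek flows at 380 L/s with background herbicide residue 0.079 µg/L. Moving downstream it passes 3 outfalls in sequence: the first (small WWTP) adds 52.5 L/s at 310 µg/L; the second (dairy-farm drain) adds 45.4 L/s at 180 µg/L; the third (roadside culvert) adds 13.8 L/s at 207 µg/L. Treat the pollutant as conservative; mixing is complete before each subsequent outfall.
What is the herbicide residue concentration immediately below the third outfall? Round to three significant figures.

55.6 µg/L

Below outfall 1: Q → 432.5 L/s, C = (380.0·0.07900 + 52.50·310.0)/432.5 = 37.70 µg/L.
Below outfall 2: Q → 477.9 L/s, C = (432.5·37.70 + 45.40·180.0)/477.9 = 51.22 µg/L.
Below outfall 3: Q → 491.7 L/s, C = (477.9·51.22 + 13.80·207.0)/491.7 = 55.59 µg/L.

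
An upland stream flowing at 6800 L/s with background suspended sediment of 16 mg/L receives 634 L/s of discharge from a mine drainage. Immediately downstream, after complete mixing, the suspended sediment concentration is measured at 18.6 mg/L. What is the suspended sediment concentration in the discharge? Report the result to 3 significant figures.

Mass balance: 6800·16.00 + 634.0·Cₑ = 7434·18.60
→ Cₑ = (7434·18.60 − 6800·16.00) / 634.0 = 46.49 mg/L.

46.5 mg/L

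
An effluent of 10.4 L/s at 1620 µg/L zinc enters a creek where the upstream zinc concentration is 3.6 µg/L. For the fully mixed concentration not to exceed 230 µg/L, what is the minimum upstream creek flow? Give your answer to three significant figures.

63.9 L/s

Set C_mix = 230: (Q·3.600 + 10.40·1620) / (Q + 10.40) = 230
→ Q = 10.40·(1620 − 230)/(230 − 3.600) = 63.85 L/s.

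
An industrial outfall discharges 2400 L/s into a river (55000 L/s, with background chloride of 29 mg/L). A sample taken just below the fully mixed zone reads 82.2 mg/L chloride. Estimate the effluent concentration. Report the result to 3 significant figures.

1300 mg/L

Mass balance: 55000·29.00 + 2400·Cₑ = 57400·82.20
→ Cₑ = (57400·82.20 − 55000·29.00) / 2400 = 1301 mg/L.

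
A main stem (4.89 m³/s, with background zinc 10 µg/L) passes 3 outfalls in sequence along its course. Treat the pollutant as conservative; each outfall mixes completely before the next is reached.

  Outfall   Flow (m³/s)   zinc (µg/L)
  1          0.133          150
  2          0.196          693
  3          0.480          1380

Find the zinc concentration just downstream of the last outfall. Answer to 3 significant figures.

152 µg/L

Outfall 1: combined Q = 5.023 m³/s; C = (4.890·10.00 + 0.1330·150.0)/5.023 = 13.71 µg/L.
Outfall 2: combined Q = 5.219 m³/s; C = (5.023·13.71 + 0.1960·693.0)/5.219 = 39.22 µg/L.
Outfall 3: combined Q = 5.699 m³/s; C = (5.219·39.22 + 0.4800·1380)/5.699 = 152.1 µg/L.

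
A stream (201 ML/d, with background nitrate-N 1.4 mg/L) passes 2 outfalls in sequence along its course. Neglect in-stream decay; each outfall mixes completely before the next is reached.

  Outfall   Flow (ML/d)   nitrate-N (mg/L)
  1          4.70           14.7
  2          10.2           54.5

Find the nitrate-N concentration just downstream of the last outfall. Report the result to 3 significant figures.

Outfall 1: combined Q = 205.7 ML/d; C = (201.0·1.400 + 4.700·14.70)/205.7 = 1.704 mg/L.
Outfall 2: combined Q = 215.9 ML/d; C = (205.7·1.704 + 10.20·54.50)/215.9 = 4.198 mg/L.

4.20 mg/L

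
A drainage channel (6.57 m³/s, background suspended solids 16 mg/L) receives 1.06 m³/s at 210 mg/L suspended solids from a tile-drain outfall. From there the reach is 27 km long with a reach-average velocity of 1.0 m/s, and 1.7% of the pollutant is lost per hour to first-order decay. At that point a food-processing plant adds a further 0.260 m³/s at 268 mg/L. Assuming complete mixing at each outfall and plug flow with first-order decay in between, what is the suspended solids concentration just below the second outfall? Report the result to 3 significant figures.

Flow-weighted average: C = (6.570·16.00 + 1.060·210.0) / 7.630 = 327.7/7.630 = 42.95 mg/L; combined flow 7.630 m³/s.
Travel time t = 27·1000 / 1.0 = 27000 s = 7.500 h.
1.7%/h lost → k = −ln(1 − 0.017) = 0.01715 h⁻¹.
First-order decay: C = 42.95·exp(−k·t) = 42.95·0.8793 = 37.77 mg/L.
At the second outfall, C = (7.630·37.77 + 0.2600·268.0) / (7.630 + 0.2600) = 45.36 mg/L.

45.4 mg/L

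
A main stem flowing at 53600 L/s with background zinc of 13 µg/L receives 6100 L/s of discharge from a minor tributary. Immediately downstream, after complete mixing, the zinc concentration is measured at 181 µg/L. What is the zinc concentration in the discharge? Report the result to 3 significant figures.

1660 µg/L

Mass balance: 53600·13.00 + 6100·Cₑ = 59700·181.0
→ Cₑ = (59700·181.0 − 53600·13.00) / 6100 = 1657 µg/L.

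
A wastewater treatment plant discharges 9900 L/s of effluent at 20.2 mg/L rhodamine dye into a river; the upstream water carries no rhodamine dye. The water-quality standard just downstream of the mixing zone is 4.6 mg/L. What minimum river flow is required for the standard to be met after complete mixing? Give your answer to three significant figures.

Set C_mix = 4.6: (Q·0 + 9900·20.20) / (Q + 9900) = 4.6
→ Q = 9900·(20.20 − 4.6)/(4.6 − 0) = 33570 L/s.

33600 L/s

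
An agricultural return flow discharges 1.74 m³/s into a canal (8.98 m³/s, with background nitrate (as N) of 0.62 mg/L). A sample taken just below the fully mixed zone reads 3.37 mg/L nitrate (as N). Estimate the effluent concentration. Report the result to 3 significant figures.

Mass balance: 8.980·0.6200 + 1.740·Cₑ = 10.72·3.370
→ Cₑ = (10.72·3.370 − 8.980·0.6200) / 1.740 = 17.56 mg/L.

17.6 mg/L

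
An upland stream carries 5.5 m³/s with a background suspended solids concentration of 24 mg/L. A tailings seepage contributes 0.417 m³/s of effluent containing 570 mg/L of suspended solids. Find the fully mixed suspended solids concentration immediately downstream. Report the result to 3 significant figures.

After mixing, C = (5.500·24.00 + 0.4170·570.0) / 5.917 = 369.7/5.917 = 62.48 mg/L.

62.5 mg/L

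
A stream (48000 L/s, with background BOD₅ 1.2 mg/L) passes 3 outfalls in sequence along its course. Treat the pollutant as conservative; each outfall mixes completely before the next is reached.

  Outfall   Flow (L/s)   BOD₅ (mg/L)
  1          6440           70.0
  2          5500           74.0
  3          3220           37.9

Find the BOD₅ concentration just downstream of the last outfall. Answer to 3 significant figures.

Below outfall 1: Q → 54440 L/s, C = (48000·1.200 + 6440·70.00)/54440 = 9.339 mg/L.
Below outfall 2: Q → 59940 L/s, C = (54440·9.339 + 5500·74.00)/59940 = 15.27 mg/L.
Below outfall 3: Q → 63160 L/s, C = (59940·15.27 + 3220·37.90)/63160 = 16.43 mg/L.

16.4 mg/L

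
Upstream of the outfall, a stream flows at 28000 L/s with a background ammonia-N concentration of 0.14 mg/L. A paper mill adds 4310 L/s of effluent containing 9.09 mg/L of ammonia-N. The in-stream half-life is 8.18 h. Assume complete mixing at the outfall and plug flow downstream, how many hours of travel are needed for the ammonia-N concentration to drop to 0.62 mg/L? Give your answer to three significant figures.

9.04 h

Conservation of mass: C = (28000·0.1400 + 4310·9.090) / 32310 = 43100/32310 = 1.334 mg/L.
Half-life 8.18 h → k = ln 2 / 8.18 = 0.08474 h⁻¹ = 2.034 d⁻¹.
1.334·exp(−k·t) = 0.62 → t = ln(1.334/0.62)/k = 32550 s = 9.041 h.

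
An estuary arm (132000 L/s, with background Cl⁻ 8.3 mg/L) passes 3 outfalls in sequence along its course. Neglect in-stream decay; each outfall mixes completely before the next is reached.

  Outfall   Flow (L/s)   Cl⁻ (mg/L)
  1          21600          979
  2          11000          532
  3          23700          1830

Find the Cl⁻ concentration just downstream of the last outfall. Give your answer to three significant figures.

380 mg/L

Below outfall 1: Q → 153600 L/s, C = (132000·8.300 + 21600·979.0)/153600 = 144.8 mg/L.
Below outfall 2: Q → 164600 L/s, C = (153600·144.8 + 11000·532.0)/164600 = 170.7 mg/L.
Below outfall 3: Q → 188300 L/s, C = (164600·170.7 + 23700·1830)/188300 = 379.5 mg/L.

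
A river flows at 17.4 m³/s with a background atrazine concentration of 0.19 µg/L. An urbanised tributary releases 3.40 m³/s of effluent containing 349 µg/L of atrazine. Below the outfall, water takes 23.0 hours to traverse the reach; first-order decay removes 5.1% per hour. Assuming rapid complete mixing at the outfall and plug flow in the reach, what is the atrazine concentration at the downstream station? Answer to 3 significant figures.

Flow-weighted average: C = (17.40·0.1900 + 3.400·349.0) / 20.80 = 1190/20.80 = 57.21 µg/L.
5.1%/h lost → k = −ln(1 − 0.051) = 0.05235 h⁻¹.
After decay, C = 57.21 × e^(−kt) = 57.21 × 0.3000 = 17.16 µg/L.

17.2 µg/L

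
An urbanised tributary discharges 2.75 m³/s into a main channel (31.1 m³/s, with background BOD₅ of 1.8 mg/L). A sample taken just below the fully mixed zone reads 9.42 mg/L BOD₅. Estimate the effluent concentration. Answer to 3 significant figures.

95.6 mg/L

Mass balance: 31.10·1.800 + 2.750·Cₑ = 33.85·9.420
→ Cₑ = (33.85·9.420 − 31.10·1.800) / 2.750 = 95.60 mg/L.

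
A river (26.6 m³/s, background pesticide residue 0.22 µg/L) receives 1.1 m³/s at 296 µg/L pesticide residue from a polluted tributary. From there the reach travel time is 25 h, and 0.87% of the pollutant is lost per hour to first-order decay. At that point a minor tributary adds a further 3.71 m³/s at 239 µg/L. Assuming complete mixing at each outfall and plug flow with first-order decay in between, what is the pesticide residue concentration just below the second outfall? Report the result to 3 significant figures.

Mixed concentration C = ΣQC/ΣQ = (26.60·0.2200 + 1.100·296.0) / 27.70 = 331.5/27.70 = 11.97 µg/L; combined flow 27.70 m³/s.
0.87%/h lost → k = −ln(1 − 0.0087) = 0.008738 h⁻¹.
Applying C = C₀e^(−kt): 11.97 × 0.8038 = 9.618 µg/L.
At the second outfall, C = (27.70·9.618 + 3.710·239.0) / (27.70 + 3.710) = 36.71 µg/L.

36.7 µg/L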